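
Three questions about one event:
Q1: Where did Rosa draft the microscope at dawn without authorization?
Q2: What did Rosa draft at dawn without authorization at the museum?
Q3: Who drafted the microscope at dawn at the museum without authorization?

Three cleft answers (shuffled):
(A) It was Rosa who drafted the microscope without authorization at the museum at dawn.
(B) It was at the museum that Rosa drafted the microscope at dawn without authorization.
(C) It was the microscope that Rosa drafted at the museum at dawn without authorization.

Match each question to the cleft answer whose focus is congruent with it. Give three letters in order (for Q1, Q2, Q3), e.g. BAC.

BCA

Q1 asks about the location; cleft (B) focuses "at the museum", which is the location — so Q1 → B.
Q2 asks about the direct object; cleft (C) focuses "the microscope", which is the direct object — so Q2 → C.
Q3 asks about the subject (agent); cleft (A) focuses "Rosa", which is the subject (agent) — so Q3 → A.
Mapping: Q1→B, Q2→C, Q3→A.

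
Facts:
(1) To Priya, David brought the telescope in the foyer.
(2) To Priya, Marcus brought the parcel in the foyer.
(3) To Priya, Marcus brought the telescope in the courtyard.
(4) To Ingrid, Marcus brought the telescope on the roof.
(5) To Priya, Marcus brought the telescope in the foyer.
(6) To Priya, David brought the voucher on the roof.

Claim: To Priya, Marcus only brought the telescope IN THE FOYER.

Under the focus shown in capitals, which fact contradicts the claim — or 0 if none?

3

The capitals mark "in the foyer" as focus. So "only" rules out other settings, with the rest (Marcus as agent and the telescope as thing and Priya as recipient) as background.
Fact (3) matches on Marcus as agent and the telescope as thing and Priya as recipient, but has setting = in the courtyard instead. That refutes the claim.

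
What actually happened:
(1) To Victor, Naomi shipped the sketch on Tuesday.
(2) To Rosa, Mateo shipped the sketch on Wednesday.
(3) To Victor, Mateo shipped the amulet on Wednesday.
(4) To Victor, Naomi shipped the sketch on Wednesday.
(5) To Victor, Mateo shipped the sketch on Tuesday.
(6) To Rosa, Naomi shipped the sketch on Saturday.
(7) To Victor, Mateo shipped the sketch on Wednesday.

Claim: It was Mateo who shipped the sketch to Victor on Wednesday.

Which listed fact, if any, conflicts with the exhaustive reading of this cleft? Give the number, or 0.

Focus of the cleft: "Mateo" (the agent). Presupposed background: same thing, recipient, setting (the sketch / Victor / on Wednesday).
The exhaustive reading says no other agent fits that background.
But fact (4) also has same thing, recipient, setting (the sketch / Victor / on Wednesday), with agent = Naomi — so the exhaustive reading fails.

4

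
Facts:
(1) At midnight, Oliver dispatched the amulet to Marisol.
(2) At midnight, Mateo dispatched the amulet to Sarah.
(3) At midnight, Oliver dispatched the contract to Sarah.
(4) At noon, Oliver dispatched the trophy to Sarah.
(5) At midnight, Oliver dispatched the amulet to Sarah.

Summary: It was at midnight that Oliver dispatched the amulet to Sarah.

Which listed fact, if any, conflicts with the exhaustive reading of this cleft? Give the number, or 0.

0

Focus of the cleft: "at midnight" (the setting). Presupposed background: same agent, thing, recipient (Oliver / the amulet / Sarah).
Exhaustivity: at midnight is the only setting satisfying that background.
No listed fact matches the background with a different setting. Exhaustivity holds.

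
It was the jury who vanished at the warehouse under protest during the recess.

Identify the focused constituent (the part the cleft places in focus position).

In an it-cleft "It was X that/who ...", the clefted constituent X is the focus; the that/who-clause expresses the presupposed open proposition.
Here the focus is "the jury". The backgrounded (presupposed) material includes "under protest", "at the warehouse" and "during the recess".

the jury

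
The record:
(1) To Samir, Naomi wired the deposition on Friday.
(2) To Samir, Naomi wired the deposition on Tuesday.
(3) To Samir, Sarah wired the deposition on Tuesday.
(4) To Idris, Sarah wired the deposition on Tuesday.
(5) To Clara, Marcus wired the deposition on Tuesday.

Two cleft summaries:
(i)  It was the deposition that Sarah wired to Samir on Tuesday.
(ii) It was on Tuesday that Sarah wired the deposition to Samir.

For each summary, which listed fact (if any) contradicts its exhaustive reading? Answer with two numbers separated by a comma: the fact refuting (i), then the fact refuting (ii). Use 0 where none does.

0, 0

Summary (i) focuses "the deposition" (the thing); background same agent, recipient, setting (Sarah / Samir / on Tuesday). No fact matches that background with a different thing, so 0.
Summary (ii) focuses "on Tuesday" (the setting); background same agent, thing, recipient (Sarah / the deposition / Samir). No fact matches that background with a different setting, so 0.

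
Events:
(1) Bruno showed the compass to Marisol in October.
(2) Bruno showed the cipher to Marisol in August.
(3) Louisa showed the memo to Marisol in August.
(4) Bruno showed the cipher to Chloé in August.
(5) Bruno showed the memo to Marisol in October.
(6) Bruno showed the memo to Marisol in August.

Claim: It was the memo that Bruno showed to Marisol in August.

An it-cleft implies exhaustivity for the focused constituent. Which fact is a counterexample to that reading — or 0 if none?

The cleft puts "the memo" in focus and presupposes the open proposition with Bruno as agent and Marisol as recipient and in August as setting.
Exhaustivity: the memo is the only thing satisfying that background.
Fact (2) shares the background but with thing = the cipher; exhaustivity is violated.

2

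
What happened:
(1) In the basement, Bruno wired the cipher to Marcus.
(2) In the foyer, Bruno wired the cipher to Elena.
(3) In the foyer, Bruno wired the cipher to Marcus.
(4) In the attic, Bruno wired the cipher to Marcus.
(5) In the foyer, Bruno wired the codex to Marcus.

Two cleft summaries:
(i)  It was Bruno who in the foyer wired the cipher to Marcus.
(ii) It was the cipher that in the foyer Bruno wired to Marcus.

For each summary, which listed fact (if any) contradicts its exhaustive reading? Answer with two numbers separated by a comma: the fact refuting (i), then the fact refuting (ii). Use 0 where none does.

(i): focus "Bruno". No fact shares thing = the cipher, recipient = Marcus, setting = in the foyer with a different agent. 0.
(ii): focus "the cipher". Looking for agent = Bruno, recipient = Marcus, setting = in the foyer with some other thing — fact (5) has the codex there. Refuted.

0, 5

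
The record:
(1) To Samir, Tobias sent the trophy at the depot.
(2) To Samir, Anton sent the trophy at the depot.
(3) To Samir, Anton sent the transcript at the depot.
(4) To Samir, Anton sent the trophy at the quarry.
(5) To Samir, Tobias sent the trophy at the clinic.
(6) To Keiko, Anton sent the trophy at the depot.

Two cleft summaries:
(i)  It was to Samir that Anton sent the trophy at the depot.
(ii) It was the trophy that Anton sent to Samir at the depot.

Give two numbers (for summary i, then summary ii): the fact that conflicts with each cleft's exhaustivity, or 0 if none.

6, 3

Summary (i) focuses "Samir" (the recipient); background agent = Anton, thing = the trophy, setting = at the depot. Fact (6) matches that background with recipient = Keiko — refutes (i).
Summary (ii) focuses "the trophy" (the thing); background agent = Anton, recipient = Samir, setting = at the depot. Fact (3) matches that background with thing = the transcript — refutes (ii).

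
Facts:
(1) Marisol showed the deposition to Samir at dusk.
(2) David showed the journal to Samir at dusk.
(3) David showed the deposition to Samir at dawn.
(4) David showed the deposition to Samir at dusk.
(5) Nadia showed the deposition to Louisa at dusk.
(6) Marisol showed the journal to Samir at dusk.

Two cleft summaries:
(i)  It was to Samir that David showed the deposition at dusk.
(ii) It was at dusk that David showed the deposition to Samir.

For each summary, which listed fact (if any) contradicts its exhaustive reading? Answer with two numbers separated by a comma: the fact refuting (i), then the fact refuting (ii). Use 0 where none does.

Summary (i) focuses "Samir" (the recipient); background David as agent and the deposition as thing and at dusk as setting. No fact matches that background with a different recipient, so 0.
Summary (ii) focuses "at dusk" (the setting); background David as agent and the deposition as thing and Samir as recipient. Fact (3) matches that background with setting = at dawn — refutes (ii).

0, 3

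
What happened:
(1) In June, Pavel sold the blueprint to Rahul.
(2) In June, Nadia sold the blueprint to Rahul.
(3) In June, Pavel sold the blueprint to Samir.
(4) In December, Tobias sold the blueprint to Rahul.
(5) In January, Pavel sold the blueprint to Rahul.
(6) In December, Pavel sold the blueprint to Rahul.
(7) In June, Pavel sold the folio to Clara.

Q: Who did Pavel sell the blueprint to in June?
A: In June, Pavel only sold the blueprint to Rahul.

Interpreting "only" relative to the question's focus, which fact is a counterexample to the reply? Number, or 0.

3

Answering "Who did ... to ...?" puts focus on the recipient — here, "Rahul".
"Only" then excludes alternative recipients while the background — Pavel as agent and the blueprint as thing and in June as setting — is held fixed.
Fact (3) keeps Pavel as agent and the blueprint as thing and in June as setting but has recipient = Samir; that refutes the reply.
(Fact (5) would refute a reading with focus on the setting — but that is not what the question asks.)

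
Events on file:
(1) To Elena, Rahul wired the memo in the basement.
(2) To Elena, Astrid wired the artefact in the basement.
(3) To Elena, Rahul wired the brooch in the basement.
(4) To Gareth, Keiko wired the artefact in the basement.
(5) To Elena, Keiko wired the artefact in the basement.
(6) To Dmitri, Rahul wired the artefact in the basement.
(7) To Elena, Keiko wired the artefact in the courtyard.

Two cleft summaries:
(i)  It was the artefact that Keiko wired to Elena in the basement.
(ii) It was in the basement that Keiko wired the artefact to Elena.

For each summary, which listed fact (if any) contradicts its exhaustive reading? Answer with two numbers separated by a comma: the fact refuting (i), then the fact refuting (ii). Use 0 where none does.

Summary (i) focuses "the artefact" (the thing); background Keiko as agent and Elena as recipient and in the basement as setting. No fact matches that background with a different thing, so 0.
Summary (ii) focuses "in the basement" (the setting); background Keiko as agent and the artefact as thing and Elena as recipient. Fact (7) matches that background with setting = in the courtyard — refutes (ii).

0, 7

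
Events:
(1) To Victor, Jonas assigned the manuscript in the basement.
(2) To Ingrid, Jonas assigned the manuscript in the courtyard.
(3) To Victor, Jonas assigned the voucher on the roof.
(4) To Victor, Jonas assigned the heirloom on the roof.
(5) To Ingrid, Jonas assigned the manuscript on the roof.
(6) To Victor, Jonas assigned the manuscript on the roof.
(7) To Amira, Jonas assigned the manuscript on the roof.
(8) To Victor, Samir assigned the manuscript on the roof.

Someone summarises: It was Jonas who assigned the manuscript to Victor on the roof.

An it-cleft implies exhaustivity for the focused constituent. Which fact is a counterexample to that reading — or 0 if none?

The cleft puts "Jonas" in focus and presupposes the open proposition with same thing, recipient, setting (the manuscript / Victor / on the roof).
The exhaustive reading says no other agent fits that background.
But fact (8) also has same thing, recipient, setting (the manuscript / Victor / on the roof), with agent = Samir — so the exhaustive reading fails.

8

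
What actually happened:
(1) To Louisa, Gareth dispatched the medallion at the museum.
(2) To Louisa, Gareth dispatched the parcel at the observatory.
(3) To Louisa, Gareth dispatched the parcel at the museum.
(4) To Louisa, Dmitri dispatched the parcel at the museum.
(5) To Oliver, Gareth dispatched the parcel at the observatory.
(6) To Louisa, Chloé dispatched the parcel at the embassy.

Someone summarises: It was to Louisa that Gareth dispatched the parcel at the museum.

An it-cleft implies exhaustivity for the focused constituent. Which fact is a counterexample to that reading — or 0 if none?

0

The cleft puts "Louisa" in focus and presupposes the open proposition with same agent, thing, setting (Gareth / the parcel / at the museum).
Exhaustivity: Louisa is the only recipient satisfying that background.
Every other fact differs from the presupposition on some backgrounded slot, so none challenges the exhaustivity.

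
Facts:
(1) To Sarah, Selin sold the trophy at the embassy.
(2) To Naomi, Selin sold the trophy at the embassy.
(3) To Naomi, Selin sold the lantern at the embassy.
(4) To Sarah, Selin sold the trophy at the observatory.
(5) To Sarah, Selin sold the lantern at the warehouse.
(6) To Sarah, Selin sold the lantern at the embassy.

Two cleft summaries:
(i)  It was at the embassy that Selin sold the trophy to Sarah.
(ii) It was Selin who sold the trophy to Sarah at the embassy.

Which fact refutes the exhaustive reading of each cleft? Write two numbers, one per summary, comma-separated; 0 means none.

4, 0

(i): focus "at the embassy". Looking for Selin as agent and the trophy as thing and Sarah as recipient with some other setting — fact (4) has at the observatory there. Refuted.
(ii): focus "Selin". No fact shares the trophy as thing and Sarah as recipient and at the embassy as setting with a different agent. 0.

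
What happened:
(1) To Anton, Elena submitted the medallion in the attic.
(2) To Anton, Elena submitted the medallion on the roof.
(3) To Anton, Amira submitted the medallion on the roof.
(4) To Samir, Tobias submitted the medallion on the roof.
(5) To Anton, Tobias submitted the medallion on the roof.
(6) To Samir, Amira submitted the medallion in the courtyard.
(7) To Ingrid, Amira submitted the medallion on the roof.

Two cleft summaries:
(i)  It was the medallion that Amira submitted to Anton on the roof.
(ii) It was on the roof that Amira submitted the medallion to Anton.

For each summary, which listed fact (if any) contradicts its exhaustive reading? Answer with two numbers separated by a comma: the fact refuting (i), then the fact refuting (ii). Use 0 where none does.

0, 0

Summary (i) focuses "the medallion" (the thing); background Amira as agent and Anton as recipient and on the roof as setting. No fact matches that background with a different thing, so 0.
Summary (ii) focuses "on the roof" (the setting); background Amira as agent and the medallion as thing and Anton as recipient. No fact matches that background with a different setting, so 0.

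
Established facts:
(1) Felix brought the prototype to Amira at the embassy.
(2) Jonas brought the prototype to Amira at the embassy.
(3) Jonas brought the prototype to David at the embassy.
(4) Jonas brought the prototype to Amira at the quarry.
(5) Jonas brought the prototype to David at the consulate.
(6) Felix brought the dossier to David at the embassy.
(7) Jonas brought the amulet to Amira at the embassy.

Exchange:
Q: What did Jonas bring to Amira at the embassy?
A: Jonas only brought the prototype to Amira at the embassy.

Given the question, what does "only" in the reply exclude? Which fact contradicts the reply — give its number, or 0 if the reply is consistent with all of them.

The question "What did ...?" targets the thing, so in the reply the focus falls on "the prototype".
So "only" ranges over things; the rest (agent = Jonas, recipient = Amira, setting = at the embassy) is presupposed.
Fact (7) shares the background with a different thing (the amulet) — counterexample.
(Fact (4) would refute a reading with focus on the setting — but that is not what the question asks.)

7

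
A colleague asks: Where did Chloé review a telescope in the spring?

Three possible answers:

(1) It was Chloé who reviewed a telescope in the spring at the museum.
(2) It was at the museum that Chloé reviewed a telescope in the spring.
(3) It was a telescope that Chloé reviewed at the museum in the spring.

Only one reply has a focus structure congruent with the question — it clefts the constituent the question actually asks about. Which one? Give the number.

The question word "where" targets the location.
Option (1) clefts "Chloé" — the subject (agent), not what was asked.
Option (2) clefts "at the museum" — that matches what the question asks about.
Option (3) clefts "a telescope" — the direct object, not what was asked.
So the congruent reply is (2).

2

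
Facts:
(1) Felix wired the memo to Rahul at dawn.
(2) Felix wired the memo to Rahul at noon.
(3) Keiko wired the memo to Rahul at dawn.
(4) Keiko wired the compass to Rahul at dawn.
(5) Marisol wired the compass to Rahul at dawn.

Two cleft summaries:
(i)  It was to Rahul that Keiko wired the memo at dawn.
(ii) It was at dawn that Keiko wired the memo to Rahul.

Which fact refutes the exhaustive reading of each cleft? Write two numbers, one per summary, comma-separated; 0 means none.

0, 0

Summary (i) focuses "Rahul" (the recipient); background Keiko as agent and the memo as thing and at dawn as setting. No fact matches that background with a different recipient, so 0.
Summary (ii) focuses "at dawn" (the setting); background Keiko as agent and the memo as thing and Rahul as recipient. No fact matches that background with a different setting, so 0.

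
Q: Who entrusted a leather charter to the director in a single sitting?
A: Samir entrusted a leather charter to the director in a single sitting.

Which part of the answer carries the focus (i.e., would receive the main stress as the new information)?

Samir

The wh-word "who" asks about the subject (agent).
In the answer, "a leather charter", "to the director" and "in a single sitting" are given — repeated from the question.
The constituent filling the subject (agent) gap is "Samir"; that is the focus and would carry nuclear stress.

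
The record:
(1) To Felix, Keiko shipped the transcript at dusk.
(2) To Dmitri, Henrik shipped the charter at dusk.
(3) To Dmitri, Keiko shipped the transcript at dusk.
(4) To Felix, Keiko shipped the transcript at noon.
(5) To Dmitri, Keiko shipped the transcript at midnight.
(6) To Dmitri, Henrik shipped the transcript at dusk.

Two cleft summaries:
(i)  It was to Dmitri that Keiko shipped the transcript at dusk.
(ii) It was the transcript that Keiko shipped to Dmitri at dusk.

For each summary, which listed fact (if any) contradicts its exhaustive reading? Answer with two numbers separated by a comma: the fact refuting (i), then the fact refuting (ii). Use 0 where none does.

1, 0

(i): focus "Dmitri". Looking for agent = Keiko, thing = the transcript, setting = at dusk with some other recipient — fact (1) has Felix there. Refuted.
(ii): focus "the transcript". No fact shares agent = Keiko, recipient = Dmitri, setting = at dusk with a different thing. 0.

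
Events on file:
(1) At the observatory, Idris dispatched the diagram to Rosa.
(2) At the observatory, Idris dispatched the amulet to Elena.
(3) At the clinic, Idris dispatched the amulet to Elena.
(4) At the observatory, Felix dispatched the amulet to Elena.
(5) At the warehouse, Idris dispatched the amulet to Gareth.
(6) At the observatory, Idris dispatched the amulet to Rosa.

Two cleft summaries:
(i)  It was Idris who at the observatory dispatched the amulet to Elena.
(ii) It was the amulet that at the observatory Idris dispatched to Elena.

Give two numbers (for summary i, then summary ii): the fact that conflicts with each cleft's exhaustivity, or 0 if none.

4, 0

(i): focus "Idris". Looking for the amulet as thing and Elena as recipient and at the observatory as setting with some other agent — fact (4) has Felix there. Refuted.
(ii): focus "the amulet". No fact shares Idris as agent and Elena as recipient and at the observatory as setting with a different thing. 0.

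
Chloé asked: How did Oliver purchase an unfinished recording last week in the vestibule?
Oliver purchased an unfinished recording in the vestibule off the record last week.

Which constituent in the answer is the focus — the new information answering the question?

off the record

The wh-word "how" asks about the manner.
In the answer, "Oliver", "an unfinished recording", "in the vestibule" and "last week" are given — repeated from the question.
The constituent filling the manner gap is "off the record"; that is the focus and would carry nuclear stress.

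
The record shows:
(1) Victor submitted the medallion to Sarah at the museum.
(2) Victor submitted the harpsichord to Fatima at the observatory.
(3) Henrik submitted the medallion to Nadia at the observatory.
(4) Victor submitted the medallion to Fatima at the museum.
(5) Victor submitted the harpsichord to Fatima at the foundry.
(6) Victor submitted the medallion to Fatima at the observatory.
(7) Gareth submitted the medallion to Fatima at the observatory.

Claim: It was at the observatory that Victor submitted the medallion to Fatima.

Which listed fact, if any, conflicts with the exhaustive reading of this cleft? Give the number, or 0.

The cleft puts "at the observatory" in focus and presupposes the open proposition with Victor as agent and the medallion as thing and Fatima as recipient.
Exhaustivity: at the observatory is the only setting satisfying that background.
But fact (4) also has Victor as agent and the medallion as thing and Fatima as recipient, with setting = at the museum — so the exhaustive reading fails.

4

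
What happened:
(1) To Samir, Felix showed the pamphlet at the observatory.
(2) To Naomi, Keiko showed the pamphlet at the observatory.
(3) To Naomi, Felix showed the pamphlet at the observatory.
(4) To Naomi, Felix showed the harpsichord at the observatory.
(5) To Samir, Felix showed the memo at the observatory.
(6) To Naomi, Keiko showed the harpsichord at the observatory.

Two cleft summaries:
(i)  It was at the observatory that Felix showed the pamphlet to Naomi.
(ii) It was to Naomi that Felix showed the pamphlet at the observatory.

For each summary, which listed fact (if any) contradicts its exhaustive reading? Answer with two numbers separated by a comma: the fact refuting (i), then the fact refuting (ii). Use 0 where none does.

(i): focus "at the observatory". No fact shares agent = Felix, thing = the pamphlet, recipient = Naomi with a different setting. 0.
(ii): focus "Naomi". Looking for agent = Felix, thing = the pamphlet, setting = at the observatory with some other recipient — fact (1) has Samir there. Refuted.

0, 1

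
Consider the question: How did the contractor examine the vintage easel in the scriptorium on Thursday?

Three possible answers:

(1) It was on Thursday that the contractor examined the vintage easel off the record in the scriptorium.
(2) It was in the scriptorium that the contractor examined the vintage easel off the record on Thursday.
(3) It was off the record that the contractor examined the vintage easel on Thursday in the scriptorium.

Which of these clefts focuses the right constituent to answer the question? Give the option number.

The question word "how" targets the manner.
Option (1) clefts "on Thursday" — the time, not what was asked.
Option (2) clefts "in the scriptorium" — the location, not what was asked.
Option (3) clefts "off the record" — that matches what the question asks about.
So the congruent reply is (3).

3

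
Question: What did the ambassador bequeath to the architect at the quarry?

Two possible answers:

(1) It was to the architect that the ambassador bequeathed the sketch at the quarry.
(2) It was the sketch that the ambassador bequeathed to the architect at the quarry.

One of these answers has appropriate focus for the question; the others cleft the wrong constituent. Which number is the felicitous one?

2

The question word "what" targets the direct object.
Option (1) clefts "to the architect" — the recipient, not what was asked.
Option (2) clefts "the sketch" — that matches what the question asks about.
So the congruent reply is (2).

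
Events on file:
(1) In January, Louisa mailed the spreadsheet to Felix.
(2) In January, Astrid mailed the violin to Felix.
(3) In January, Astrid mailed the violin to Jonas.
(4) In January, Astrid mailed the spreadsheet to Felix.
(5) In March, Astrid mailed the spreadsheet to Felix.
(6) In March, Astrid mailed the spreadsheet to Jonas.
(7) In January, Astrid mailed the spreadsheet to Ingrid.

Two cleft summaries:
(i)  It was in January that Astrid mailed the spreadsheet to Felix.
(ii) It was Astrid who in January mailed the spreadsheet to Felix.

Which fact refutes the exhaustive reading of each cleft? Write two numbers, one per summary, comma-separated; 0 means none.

Summary (i) focuses "in January" (the setting); background agent = Astrid, thing = the spreadsheet, recipient = Felix. Fact (5) matches that background with setting = in March — refutes (i).
Summary (ii) focuses "Astrid" (the agent); background thing = the spreadsheet, recipient = Felix, setting = in January. Fact (1) matches that background with agent = Louisa — refutes (ii).

5, 1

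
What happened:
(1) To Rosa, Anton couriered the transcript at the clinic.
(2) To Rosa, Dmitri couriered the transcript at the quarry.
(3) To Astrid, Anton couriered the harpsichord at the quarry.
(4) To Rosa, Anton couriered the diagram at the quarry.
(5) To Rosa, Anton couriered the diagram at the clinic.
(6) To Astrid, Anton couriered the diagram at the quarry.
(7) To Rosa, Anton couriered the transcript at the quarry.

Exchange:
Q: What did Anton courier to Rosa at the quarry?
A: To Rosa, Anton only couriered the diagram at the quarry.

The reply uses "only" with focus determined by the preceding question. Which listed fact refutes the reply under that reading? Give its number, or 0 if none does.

The question "What did ...?" targets the thing, so in the reply the focus falls on "the diagram".
"Only" then excludes alternative things while the background — Anton as agent and Rosa as recipient and at the quarry as setting — is held fixed.
Fact (7) keeps Anton as agent and Rosa as recipient and at the quarry as setting but has thing = the transcript; that refutes the reply.
(Fact (6) would refute a reading with focus on the recipient — but that is not what the question asks.)

7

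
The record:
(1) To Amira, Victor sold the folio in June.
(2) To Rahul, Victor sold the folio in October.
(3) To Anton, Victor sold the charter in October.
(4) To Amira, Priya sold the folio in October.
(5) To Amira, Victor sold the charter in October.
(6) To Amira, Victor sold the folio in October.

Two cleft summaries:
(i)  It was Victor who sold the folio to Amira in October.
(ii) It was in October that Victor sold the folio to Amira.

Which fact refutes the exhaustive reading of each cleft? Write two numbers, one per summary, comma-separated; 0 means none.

4, 1

(i): focus "Victor". Looking for thing = the folio, recipient = Amira, setting = in October with some other agent — fact (4) has Priya there. Refuted.
(ii): focus "in October". Looking for agent = Victor, thing = the folio, recipient = Amira with some other setting — fact (1) has in June there. Refuted.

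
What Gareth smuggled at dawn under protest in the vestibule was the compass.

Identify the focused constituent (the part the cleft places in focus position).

the compass

In a pseudo-cleft "What ... was X", the post-copular constituent X is the focus.
Here the focus is "the compass". The backgrounded (presupposed) material includes "Gareth", "in the vestibule", "at dawn" and "under protest".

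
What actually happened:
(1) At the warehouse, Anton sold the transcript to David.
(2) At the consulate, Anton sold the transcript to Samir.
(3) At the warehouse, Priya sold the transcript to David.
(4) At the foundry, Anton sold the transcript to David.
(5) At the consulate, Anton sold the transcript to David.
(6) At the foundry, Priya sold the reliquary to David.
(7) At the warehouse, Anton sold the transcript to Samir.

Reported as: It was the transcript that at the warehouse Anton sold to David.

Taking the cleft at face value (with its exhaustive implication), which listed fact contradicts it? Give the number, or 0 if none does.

The cleft puts "the transcript" in focus and presupposes the open proposition with same agent, recipient, setting (Anton / David / at the warehouse).
The exhaustive reading says no other thing fits that background.
No listed fact matches the background with a different thing. Exhaustivity holds.

0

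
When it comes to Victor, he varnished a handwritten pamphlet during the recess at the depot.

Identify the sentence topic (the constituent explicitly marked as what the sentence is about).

The construction explicitly marks "Victor" as what the sentence is about — the topic.
The remainder of the clause is the comment (what is said about the topic).

Victor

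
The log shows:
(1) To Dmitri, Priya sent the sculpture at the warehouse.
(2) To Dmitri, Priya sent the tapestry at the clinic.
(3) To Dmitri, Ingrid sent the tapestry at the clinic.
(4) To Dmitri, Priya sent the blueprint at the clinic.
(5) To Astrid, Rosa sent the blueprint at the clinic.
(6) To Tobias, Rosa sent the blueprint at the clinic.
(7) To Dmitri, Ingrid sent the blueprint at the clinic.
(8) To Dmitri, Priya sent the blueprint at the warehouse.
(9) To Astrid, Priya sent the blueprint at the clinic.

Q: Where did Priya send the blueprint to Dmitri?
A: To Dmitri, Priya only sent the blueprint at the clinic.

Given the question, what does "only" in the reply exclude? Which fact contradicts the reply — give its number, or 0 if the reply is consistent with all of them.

8

Answering "Where did ...?" puts focus on the setting — here, "at the clinic".
"Only" then excludes alternative settings while the background — agent = Priya, thing = the blueprint, recipient = Dmitri — is held fixed.
Fact (8) keeps agent = Priya, thing = the blueprint, recipient = Dmitri but has setting = at the warehouse; that refutes the reply.
(Fact (9) would refute a reading with focus on the recipient — but that is not what the question asks.)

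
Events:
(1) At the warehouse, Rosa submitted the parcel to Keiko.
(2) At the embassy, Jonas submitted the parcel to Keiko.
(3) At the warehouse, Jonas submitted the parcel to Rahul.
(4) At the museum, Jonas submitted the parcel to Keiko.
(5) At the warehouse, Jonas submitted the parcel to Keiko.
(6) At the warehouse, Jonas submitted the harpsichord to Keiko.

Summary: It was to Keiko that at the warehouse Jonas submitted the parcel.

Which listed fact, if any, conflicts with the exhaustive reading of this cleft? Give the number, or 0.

Focus of the cleft: "Keiko" (the recipient). Presupposed background: agent = Jonas, thing = the parcel, setting = at the warehouse.
Exhaustivity: Keiko is the only recipient satisfying that background.
Fact (3) shares the background but with recipient = Rahul; exhaustivity is violated.

3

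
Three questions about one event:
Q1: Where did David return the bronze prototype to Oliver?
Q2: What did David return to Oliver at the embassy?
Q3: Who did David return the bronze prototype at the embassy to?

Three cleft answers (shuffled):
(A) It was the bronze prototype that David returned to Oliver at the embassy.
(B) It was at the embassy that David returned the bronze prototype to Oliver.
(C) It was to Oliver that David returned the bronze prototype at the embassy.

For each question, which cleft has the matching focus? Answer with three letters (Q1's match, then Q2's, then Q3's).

BAC

Q1 asks about the location; cleft (B) focuses "at the embassy", which is the location — so Q1 → B.
Q2 asks about the direct object; cleft (A) focuses "the bronze prototype", which is the direct object — so Q2 → A.
Q3 asks about the recipient; cleft (C) focuses "to Oliver", which is the recipient — so Q3 → C.
Mapping: Q1→B, Q2→A, Q3→C.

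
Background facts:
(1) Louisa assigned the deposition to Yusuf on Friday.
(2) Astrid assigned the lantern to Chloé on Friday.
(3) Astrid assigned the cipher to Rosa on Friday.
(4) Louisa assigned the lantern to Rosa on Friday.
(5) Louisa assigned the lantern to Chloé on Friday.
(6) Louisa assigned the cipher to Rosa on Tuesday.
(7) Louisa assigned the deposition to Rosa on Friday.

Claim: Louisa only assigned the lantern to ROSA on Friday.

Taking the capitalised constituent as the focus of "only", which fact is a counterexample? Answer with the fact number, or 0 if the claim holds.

The capitals mark "Rosa" as focus. So "only" rules out other recipients, with the rest (same agent, thing, setting (Louisa / the lantern / on Friday)) as background.
Fact (5) matches on same agent, thing, setting (Louisa / the lantern / on Friday), but has recipient = Chloé instead. That refutes the claim.

5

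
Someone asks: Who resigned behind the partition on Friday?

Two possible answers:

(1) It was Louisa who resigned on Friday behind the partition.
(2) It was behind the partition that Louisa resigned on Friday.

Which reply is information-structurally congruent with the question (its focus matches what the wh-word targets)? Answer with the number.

The question word "who" targets the subject (agent).
Option (1) clefts "Louisa" — that matches what the question asks about.
Option (2) clefts "behind the partition" — the location, not what was asked.
So the congruent reply is (1).

1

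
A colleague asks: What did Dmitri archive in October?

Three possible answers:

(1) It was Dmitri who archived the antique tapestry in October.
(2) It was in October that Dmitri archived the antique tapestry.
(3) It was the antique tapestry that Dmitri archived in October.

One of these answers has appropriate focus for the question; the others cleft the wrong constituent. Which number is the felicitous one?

3

The question word "what" targets the direct object.
Option (1) clefts "Dmitri" — the subject (agent), not what was asked.
Option (2) clefts "in October" — the time, not what was asked.
Option (3) clefts "the antique tapestry" — that matches what the question asks about.
So the congruent reply is (3).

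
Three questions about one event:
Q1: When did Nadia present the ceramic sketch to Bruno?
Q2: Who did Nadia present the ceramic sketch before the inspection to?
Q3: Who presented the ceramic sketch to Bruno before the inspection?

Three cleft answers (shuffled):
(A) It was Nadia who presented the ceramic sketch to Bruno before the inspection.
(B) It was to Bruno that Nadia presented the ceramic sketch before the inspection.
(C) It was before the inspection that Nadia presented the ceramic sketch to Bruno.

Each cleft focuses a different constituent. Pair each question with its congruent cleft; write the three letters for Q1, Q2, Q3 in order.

Q1 asks about the time; cleft (C) focuses "before the inspection", which is the time — so Q1 → C.
Q2 asks about the recipient; cleft (B) focuses "to Bruno", which is the recipient — so Q2 → B.
Q3 asks about the subject (agent); cleft (A) focuses "Nadia", which is the subject (agent) — so Q3 → A.
Mapping: Q1→C, Q2→B, Q3→A.

CBA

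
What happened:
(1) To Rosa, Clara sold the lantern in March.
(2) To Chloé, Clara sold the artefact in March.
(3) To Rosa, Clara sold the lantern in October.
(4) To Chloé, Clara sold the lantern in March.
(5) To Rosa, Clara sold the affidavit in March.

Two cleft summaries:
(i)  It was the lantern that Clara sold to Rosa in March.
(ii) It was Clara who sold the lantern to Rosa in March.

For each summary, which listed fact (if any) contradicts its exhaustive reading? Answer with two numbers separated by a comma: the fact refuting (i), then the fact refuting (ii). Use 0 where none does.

5, 0

Summary (i) focuses "the lantern" (the thing); background agent = Clara, recipient = Rosa, setting = in March. Fact (5) matches that background with thing = the affidavit — refutes (i).
Summary (ii) focuses "Clara" (the agent); background thing = the lantern, recipient = Rosa, setting = in March. No fact matches that background with a different agent, so 0.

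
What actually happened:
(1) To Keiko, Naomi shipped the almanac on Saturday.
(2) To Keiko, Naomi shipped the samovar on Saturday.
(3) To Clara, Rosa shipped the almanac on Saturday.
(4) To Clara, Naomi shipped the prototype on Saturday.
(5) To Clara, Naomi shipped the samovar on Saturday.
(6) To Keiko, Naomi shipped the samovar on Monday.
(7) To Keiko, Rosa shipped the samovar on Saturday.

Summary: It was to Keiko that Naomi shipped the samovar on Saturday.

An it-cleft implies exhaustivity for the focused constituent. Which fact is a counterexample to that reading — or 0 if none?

5

Focus of the cleft: "Keiko" (the recipient). Presupposed background: same agent, thing, setting (Naomi / the samovar / on Saturday).
Exhaustivity: Keiko is the only recipient satisfying that background.
Fact (5) shares the background but with recipient = Clara; exhaustivity is violated.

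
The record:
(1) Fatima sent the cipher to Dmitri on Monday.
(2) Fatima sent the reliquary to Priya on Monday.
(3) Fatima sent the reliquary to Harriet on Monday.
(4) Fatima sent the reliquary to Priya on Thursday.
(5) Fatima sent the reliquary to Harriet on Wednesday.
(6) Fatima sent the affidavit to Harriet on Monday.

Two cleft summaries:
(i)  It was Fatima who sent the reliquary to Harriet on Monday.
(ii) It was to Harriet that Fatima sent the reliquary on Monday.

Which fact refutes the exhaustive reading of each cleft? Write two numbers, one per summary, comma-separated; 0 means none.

0, 2

Summary (i) focuses "Fatima" (the agent); background same thing, recipient, setting (the reliquary / Harriet / on Monday). No fact matches that background with a different agent, so 0.
Summary (ii) focuses "Harriet" (the recipient); background same agent, thing, setting (Fatima / the reliquary / on Monday). Fact (2) matches that background with recipient = Priya — refutes (ii).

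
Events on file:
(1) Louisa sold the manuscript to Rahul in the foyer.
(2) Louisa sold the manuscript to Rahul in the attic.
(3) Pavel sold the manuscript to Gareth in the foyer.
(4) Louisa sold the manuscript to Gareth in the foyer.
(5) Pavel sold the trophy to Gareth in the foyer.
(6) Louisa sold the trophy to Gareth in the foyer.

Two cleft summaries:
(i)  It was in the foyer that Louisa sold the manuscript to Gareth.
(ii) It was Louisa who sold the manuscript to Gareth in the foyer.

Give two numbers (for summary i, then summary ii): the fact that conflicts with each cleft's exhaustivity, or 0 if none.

Summary (i) focuses "in the foyer" (the setting); background agent = Louisa, thing = the manuscript, recipient = Gareth. No fact matches that background with a different setting, so 0.
Summary (ii) focuses "Louisa" (the agent); background thing = the manuscript, recipient = Gareth, setting = in the foyer. Fact (3) matches that background with agent = Pavel — refutes (ii).

0, 3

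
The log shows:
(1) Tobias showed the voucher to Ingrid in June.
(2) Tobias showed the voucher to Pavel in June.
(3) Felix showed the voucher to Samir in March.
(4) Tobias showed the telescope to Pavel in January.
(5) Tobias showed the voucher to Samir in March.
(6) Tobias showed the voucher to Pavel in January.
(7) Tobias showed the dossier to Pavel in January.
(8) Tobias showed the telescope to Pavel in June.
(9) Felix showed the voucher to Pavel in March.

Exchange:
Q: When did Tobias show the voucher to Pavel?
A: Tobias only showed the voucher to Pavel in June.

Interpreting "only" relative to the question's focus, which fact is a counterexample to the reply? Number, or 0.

6

The question "When did ...?" targets the setting, so in the reply the focus falls on "in June".
So "only" ranges over settings; the rest (agent = Tobias, thing = the voucher, recipient = Pavel) is presupposed.
Fact (6) shares the background with a different setting (in January) — counterexample.
(Fact (1) would refute a reading with focus on the recipient — but that is not what the question asks.)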